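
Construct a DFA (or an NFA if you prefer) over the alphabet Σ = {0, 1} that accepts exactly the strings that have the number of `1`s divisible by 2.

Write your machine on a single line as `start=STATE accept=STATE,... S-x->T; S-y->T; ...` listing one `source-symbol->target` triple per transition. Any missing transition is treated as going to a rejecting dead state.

start=q0; accept=q0; q0-0->q0; q0-1->q1; q1-0->q1; q1-1->q0

Keep the running count of `1`s modulo 2: each `1` advances along the cycle q0 → q1 → q0 while other symbols loop. Accept at q0.
A 2-state machine:
        0   1  
>* q0   q0  q1 
   q1   q1  q0 
(> = start, * = accepting)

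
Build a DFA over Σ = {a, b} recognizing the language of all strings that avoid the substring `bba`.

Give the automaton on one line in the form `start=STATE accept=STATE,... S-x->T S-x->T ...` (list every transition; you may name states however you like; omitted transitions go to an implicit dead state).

This is the complement of 'contains `bba`'. Use the same substring-matching states — q0 through q3 holding how much of `bba` has just been matched — but flip the accepting set: everything except the trap q3 accepts.
A 4-state machine:
        a   b  
>* q0   q0  q1 
 * q1   q0  q2 
 * q2   q3  q2 
   q3   q3  q3 
(> = start, * = accepting)

start=q0 accept=q0,q1,q2 q0-a->q0 q0-b->q1 q1-a->q0 q1-b->q2 q2-a->q3 q2-b->q2 q3-a->q3 q3-b->q3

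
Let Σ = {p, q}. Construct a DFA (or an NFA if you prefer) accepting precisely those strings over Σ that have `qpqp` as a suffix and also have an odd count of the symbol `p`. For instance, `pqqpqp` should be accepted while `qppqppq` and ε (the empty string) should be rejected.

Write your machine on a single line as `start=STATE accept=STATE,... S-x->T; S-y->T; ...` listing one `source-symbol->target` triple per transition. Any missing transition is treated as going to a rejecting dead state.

start=s0; accept=s9; s0-p->s1; s0-q->s2; s1-p->s0; s1-q->s3; s2-p->s4; s2-q->s2; s3-p->s5; s3-q->s3; s4-p->s0; s4-q->s6; s5-p->s1; s5-q->s7; s6-p->s8; s6-q->s3; s7-p->s9; s7-q->s2; s8-p->s1; s8-q->s7; s9-p->s0; s9-q->s6

Build one automaton per condition and run them in lockstep. One (5 states) tracks how much of the suffix `qpqp` has currently been matched; the other (2 states) tracks the count of `p`s modulo 2. Each combined state is a pair, one component from each; accept when both components accept.
        p   q  
>  s0   s1  s2 
   s1   s0  s3 
   s2   s4  s2 
   s3   s5  s3 
   s4   s0  s6 
   s5   s1  s7 
   s6   s8  s3 
   s7   s9  s2 
   s8   s1  s7 
 * s9   s0  s6 
(> = start, * = accepting)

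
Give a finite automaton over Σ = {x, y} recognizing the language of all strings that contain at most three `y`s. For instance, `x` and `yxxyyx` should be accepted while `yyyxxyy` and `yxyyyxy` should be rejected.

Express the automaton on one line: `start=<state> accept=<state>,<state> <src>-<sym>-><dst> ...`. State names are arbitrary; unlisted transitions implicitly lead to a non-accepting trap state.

Count `y`s, saturating at 4: states S0 through S3 mean 0 through 3 `y`s seen; S4 means more than 3. Each `y` increments (capped at S4); other symbols loop. Accept from {S0, S1, S2, S3}.
        x   y  
>* S0   S0  S1 
 * S1   S1  S2 
 * S2   S2  S3 
 * S3   S3  S4 
   S4   S4  S4 
(> = start, * = accepting)

start=S0 accept=S0,S1,S2,S3 S0-x->S0 S0-y->S1 S1-x->S1 S1-y->S2 S2-x->S2 S2-y->S3 S3-x->S3 S3-y->S4 S4-x->S4 S4-y->S4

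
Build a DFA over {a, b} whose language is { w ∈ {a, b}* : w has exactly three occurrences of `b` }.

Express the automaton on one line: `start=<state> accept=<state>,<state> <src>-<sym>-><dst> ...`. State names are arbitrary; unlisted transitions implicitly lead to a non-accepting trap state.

Count `b`s, saturating at 4: states q0 through q3 mean 0 through 3 `b`s seen; q4 means more than 3. Each `b` increments (capped at q4); other symbols loop. Accept from {q3}.
5 states suffice.
        a   b  
>  q0   q0  q1 
   q1   q1  q2 
   q2   q2  q3 
 * q3   q3  q4 
   q4   q4  q4 
(> = start, * = accepting)

start=q0 accept=q3 q0-a->q0 q0-b->q1 q1-a->q1 q1-b->q2 q2-a->q2 q2-b->q3 q3-a->q3 q3-b->q4 q4-a->q4 q4-b->q4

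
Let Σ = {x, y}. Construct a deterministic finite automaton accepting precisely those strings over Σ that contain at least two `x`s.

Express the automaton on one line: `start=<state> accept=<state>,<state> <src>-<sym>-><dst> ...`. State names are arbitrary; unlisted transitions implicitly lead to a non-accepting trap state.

Only the number of `x`s matters, and only up to 3. Make a chain s0 → s1 → s2 → s3 advanced by each `x` (with s3 absorbing); every other symbol self-loops. The accepting set is {s2, s3}.
4 states suffice.
        x   y  
>  s0   s1  s0 
   s1   s2  s1 
 * s2   s3  s2 
 * s3   s3  s3 
(> = start, * = accepting)

start=s0 accept=s2,s3 s0-x->s1 s0-y->s0 s1-x->s2 s1-y->s1 s2-x->s3 s2-y->s2 s3-x->s3 s3-y->s3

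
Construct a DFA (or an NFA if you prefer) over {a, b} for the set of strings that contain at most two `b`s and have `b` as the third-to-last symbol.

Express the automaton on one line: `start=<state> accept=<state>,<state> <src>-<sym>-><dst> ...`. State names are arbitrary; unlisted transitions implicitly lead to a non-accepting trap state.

start=S0 accept=S4,S5,S6,S11 S0-a->S0 S0-b->S1 S1-a->S2 S1-b->S3 S2-a->S4 S2-b->S5 S3-a->S6 S3-b->S7 S4-a->S8 S4-b->S9 S5-a->S10 S5-b->S7 S6-a->S11 S6-b->S7 S7-a->S7 S7-b->S7 S8-a->S8 S8-b->S9 S9-a->S10 S9-b->S7 S10-a->S11 S10-b->S7 S11-a->S7 S11-b->S7

Build one automaton per condition and run them in lockstep. One (4 states) tracks the count of `b`s, saturating at 3; the other (15 states) tracks the last 3 symbols read. Each combined state is a pair, one component from each; accept when both components accept. After merging equivalent states the machine shrinks.
With 12 states:
          a    b  
>  S0     S0   S1 
   S1     S2   S3 
   S2     S4   S5 
   S3     S6   S7 
 * S4     S8   S9 
 * S5    S10   S7 
 * S6    S11   S7 
   S7     S7   S7 
   S8     S8   S9 
   S9    S10   S7 
   S10   S11   S7 
 * S11    S7   S7 
(> = start, * = accepting)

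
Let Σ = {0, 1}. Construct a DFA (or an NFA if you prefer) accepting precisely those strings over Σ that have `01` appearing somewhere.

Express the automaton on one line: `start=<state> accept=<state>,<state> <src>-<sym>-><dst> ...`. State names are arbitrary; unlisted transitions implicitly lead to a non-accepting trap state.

start=q0 accept=q2 q0-0->q1 q0-1->q0 q1-0->q1 q1-1->q2 q2-0->q2 q2-1->q2

States q0..q1 record the length of the longest prefix of `01` that matches the current input suffix. Reaching q2 means `01` has been seen, and we stay there forever. Accept from q2.
        0   1  
>  q0   q1  q0 
   q1   q1  q2 
 * q2   q2  q2 
(> = start, * = accepting)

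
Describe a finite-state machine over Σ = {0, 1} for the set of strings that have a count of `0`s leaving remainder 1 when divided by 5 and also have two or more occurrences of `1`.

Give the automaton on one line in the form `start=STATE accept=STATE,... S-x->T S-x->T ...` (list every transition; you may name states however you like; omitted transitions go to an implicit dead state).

start=q0 accept=q8,q13 q0-0->q1 q0-1->q2 q1-0->q3 q1-1->q4 q2-0->q4 q2-1->q5 q3-0->q6 q3-1->q7 q4-0->q7 q4-1->q8 q5-0->q8 q5-1->q9 q6-0->q10 q6-1->q11 q7-0->q11 q7-1->q12 q8-0->q12 q8-1->q13 q9-0->q13 q9-1->q9 q10-0->q0 q10-1->q14 q11-0->q14 q11-1->q15 q12-0->q15 q12-1->q16 q13-0->q16 q13-1->q13 q14-0->q2 q14-1->q17 q15-0->q17 q15-1->q18 q16-0->q18 q16-1->q16 q17-0->q5 q17-1->q19 q18-0->q19 q18-1->q18 q19-0->q9 q19-1->q19

Build one automaton per condition and run them in lockstep. One (5 states) tracks the count of `0`s modulo 5; the other (4 states) tracks the count of `1`s, saturating at 3. Each combined state is a pair, one component from each; accept when both components accept.
A 20-state machine:
          0    1  
>  q0     q1   q2 
   q1     q3   q4 
   q2     q4   q5 
   q3     q6   q7 
   q4     q7   q8 
   q5     q8   q9 
   q6    q10  q11 
   q7    q11  q12 
 * q8    q12  q13 
   q9    q13   q9 
   q10    q0  q14 
   q11   q14  q15 
   q12   q15  q16 
 * q13   q16  q13 
   q14    q2  q17 
   q15   q17  q18 
   q16   q18  q16 
   q17    q5  q19 
   q18   q19  q18 
   q19    q9  q19 
(> = start, * = accepting)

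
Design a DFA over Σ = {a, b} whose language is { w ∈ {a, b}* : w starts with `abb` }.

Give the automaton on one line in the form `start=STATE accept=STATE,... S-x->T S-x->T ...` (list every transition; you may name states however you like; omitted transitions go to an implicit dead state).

start=q0 accept=q3 q0-a->q1 q0-b->q4 q1-a->q4 q1-b->q2 q2-a->q4 q2-b->q3 q3-a->q3 q3-b->q3 q4-a->q4 q4-b->q4

Walk along `abb` while the input agrees: from q0 take `a` to q1, and so on. Any deviation drops to the rejecting sink q4. Once q3 is reached the prefix is confirmed and every continuation is accepted.
        a   b  
>  q0   q1  q4 
   q1   q4  q2 
   q2   q4  q3 
 * q3   q3  q3 
   q4   q4  q4 
(> = start, * = accepting)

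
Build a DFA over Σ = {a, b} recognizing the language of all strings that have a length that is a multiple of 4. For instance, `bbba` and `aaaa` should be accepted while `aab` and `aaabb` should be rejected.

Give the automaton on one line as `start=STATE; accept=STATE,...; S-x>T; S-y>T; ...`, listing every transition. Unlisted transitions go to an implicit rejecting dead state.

start=s0; accept=s0; s0-a>s1; s0-b>s1; s1-a>s2; s1-b>s2; s2-a>s3; s2-b>s3; s3-a>s0; s3-b>s0

Count input length modulo 4: every symbol advances one step around the cycle s0 → s1 → s2 → s3 → s0. Accept at s0.
4 states suffice.
        a   b  
>* s0   s1  s1 
   s1   s2  s2 
   s2   s3  s3 
   s3   s0  s0 
(> = start, * = accepting)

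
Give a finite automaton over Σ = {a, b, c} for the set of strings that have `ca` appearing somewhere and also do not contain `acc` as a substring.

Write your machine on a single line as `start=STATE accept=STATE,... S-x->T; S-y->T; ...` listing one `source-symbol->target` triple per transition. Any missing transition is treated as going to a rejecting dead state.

start=q0; accept=q4,q6,q7; q0-a->q1; q0-b->q0; q0-c->q2; q1-a->q1; q1-b->q0; q1-c->q3; q2-a->q4; q2-b->q0; q2-c->q2; q3-a->q4; q3-b->q0; q3-c->q5; q4-a->q4; q4-b->q6; q4-c->q7; q5-a->q5; q5-b->q5; q5-c->q5; q6-a->q4; q6-b->q6; q6-c->q6; q7-a->q4; q7-b->q6; q7-c->q5

Run two small machines in parallel and take their product. The first has 3 states tracking whether and how much of `ca` has been seen; the second has 4 states tracking partial matches of the forbidden pattern `acc`. A product state is a pair (one from each), accepting exactly when both do. After merging equivalent states the machine shrinks.
        a   b   c  
>  q0   q1  q0  q2 
   q1   q1  q0  q3 
   q2   q4  q0  q2 
   q3   q4  q0  q5 
 * q4   q4  q6  q7 
   q5   q5  q5  q5 
 * q6   q4  q6  q6 
 * q7   q4  q6  q5 
(> = start, * = accepting)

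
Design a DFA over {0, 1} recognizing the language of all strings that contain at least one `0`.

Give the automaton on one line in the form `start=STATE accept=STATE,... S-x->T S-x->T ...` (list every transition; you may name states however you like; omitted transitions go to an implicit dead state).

start=s0 accept=s1,s2 s0-0->s1 s0-1->s0 s1-0->s2 s1-1->s1 s2-0->s2 s2-1->s2

Only the number of `0`s matters, and only up to 2. Make a chain s0 → s1 → s2 advanced by each `0` (with s2 absorbing); every other symbol self-loops. The accepting set is {s1, s2}.
A 3-state machine:
        0   1  
>  s0   s1  s0 
 * s1   s2  s1 
 * s2   s2  s2 
(> = start, * = accepting)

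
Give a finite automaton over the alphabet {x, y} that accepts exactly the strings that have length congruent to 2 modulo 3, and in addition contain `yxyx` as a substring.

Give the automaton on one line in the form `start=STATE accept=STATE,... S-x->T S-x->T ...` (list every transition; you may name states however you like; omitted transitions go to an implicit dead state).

Run two small machines in parallel and take their product. The first has 3 states tracking the input length modulo 3; the second has 5 states tracking whether and how much of `yxyx` has been seen. A product state is a pair (one from each), accepting exactly when both do.
With 15 states:
          x    y  
>  S0     S1   S2 
   S1     S3   S4 
   S2     S5   S4 
   S3     S0   S6 
   S4     S7   S6 
   S5     S0   S8 
   S6     S9   S2 
   S7     S1  S10 
   S8    S11   S2 
   S9     S3  S12 
   S10   S13   S4 
   S11   S13  S13 
   S12   S14   S6 
 * S13   S14  S14 
   S14   S11  S11 
(> = start, * = accepting)

start=S0 accept=S13 S0-x->S1 S0-y->S2 S1-x->S3 S1-y->S4 S2-x->S5 S2-y->S4 S3-x->S0 S3-y->S6 S4-x->S7 S4-y->S6 S5-x->S0 S5-y->S8 S6-x->S9 S6-y->S2 S7-x->S1 S7-y->S10 S8-x->S11 S8-y->S2 S9-x->S3 S9-y->S12 S10-x->S13 S10-y->S4 S11-x->S13 S11-y->S13 S12-x->S14 S12-y->S6 S13-x->S14 S13-y->S14 S14-x->S11 S14-y->S11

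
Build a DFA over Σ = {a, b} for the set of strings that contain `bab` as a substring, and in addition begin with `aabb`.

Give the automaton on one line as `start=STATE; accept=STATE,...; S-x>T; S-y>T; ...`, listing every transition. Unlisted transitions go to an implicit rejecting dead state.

start=S0; accept=S11; S0-a>S1; S0-b>S2; S1-a>S3; S1-b>S2; S2-a>S4; S2-b>S2; S3-a>S5; S3-b>S6; S4-a>S5; S4-b>S7; S5-a>S5; S5-b>S2; S6-a>S4; S6-b>S8; S7-a>S7; S7-b>S7; S8-a>S9; S8-b>S8; S9-a>S10; S9-b>S11; S10-a>S10; S10-b>S8; S11-a>S11; S11-b>S11

Handle the two conditions separately and then intersect. One (4 states) tracks whether and how much of `bab` has been seen; the other (6 states) tracks whether the input so far still matches the prefix `aabb`. Each combined state is a pair, one component from each; accept when both components accept.
          a    b  
>  S0     S1   S2 
   S1     S3   S2 
   S2     S4   S2 
   S3     S5   S6 
   S4     S5   S7 
   S5     S5   S2 
   S6     S4   S8 
   S7     S7   S7 
   S8     S9   S8 
   S9    S10  S11 
   S10   S10   S8 
 * S11   S11  S11 
(> = start, * = accepting)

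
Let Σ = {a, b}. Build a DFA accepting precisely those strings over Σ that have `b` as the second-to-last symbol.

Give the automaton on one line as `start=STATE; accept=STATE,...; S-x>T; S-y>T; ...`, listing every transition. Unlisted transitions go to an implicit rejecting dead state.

A DFA must remember the last 2 symbols (since which symbol is second-to-last isn't known until the input ends). Use one state per possible window of the last ≤2 symbols; accept from those whose window starts with `b`.
A 7-state machine:
        a   b  
>  s0   s1  s2 
   s1   s3  s4 
   s2   s5  s6 
   s3   s3  s4 
   s4   s5  s6 
 * s5   s3  s4 
 * s6   s5  s6 
(> = start, * = accepting)

start=s0; accept=s5,s6; s0-a>s1; s0-b>s2; s1-a>s3; s1-b>s4; s2-a>s5; s2-b>s6; s3-a>s3; s3-b>s4; s4-a>s5; s4-b>s6; s5-a>s3; s5-b>s4; s6-a>s5; s6-b>s6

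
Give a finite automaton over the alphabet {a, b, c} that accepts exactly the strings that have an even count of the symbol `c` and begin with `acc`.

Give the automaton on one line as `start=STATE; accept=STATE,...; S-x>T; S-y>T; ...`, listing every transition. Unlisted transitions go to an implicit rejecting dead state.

Handle the two conditions separately and then intersect. The first has 2 states tracking the count of `c`s modulo 2; the second has 5 states tracking whether the input so far still matches the prefix `acc`. A product state is a pair (one from each), accepting exactly when both do.
A 7-state machine:
        a   b   c  
>  q0   q1  q2  q3 
   q1   q2  q2  q4 
   q2   q2  q2  q3 
   q3   q3  q3  q2 
   q4   q3  q3  q5 
 * q5   q5  q5  q6 
   q6   q6  q6  q5 
(> = start, * = accepting)

start=q0; accept=q5; q0-a>q1; q0-b>q2; q0-c>q3; q1-a>q2; q1-b>q2; q1-c>q4; q2-a>q2; q2-b>q2; q2-c>q3; q3-a>q3; q3-b>q3; q3-c>q2; q4-a>q3; q4-b>q3; q4-c>q5; q5-a>q5; q5-b>q5; q5-c>q6; q6-a>q6; q6-b>q6; q6-c>q5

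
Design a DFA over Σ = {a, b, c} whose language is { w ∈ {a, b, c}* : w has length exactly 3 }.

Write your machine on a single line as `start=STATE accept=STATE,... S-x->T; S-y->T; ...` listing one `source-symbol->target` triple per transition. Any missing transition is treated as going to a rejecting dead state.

Count input length up to 4: every symbol moves from s0 toward s4, which means 'more than 3' and absorbs. Accept from {s3}.
5 states suffice.
        a   b   c  
>  s0   s1  s1  s1 
   s1   s2  s2  s2 
   s2   s3  s3  s3 
 * s3   s4  s4  s4 
   s4   s4  s4  s4 
(> = start, * = accepting)

start=s0; accept=s3; s0-a->s1; s0-b->s1; s0-c->s1; s1-a->s2; s1-b->s2; s1-c->s2; s2-a->s3; s2-b->s3; s2-c->s3; s3-a->s4; s3-b->s4; s3-c->s4; s4-a->s4; s4-b->s4; s4-c->s4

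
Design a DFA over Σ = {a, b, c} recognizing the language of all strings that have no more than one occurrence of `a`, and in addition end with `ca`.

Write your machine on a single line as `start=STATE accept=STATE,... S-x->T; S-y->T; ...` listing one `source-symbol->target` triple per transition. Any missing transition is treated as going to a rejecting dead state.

start=q0; accept=q3; q0-a->q1; q0-b->q0; q0-c->q2; q1-a->q1; q1-b->q1; q1-c->q1; q2-a->q3; q2-b->q0; q2-c->q2; q3-a->q1; q3-b->q1; q3-c->q1

Handle the two conditions separately and then intersect. The first has 3 states tracking the count of `a`s, saturating at 2; the second has 3 states tracking how much of the suffix `ca` has currently been matched. A product state is a pair (one from each), accepting exactly when both do. Minimizing collapses redundant product states.
        a   b   c  
>  q0   q1  q0  q2 
   q1   q1  q1  q1 
   q2   q3  q0  q2 
 * q3   q1  q1  q1 
(> = start, * = accepting)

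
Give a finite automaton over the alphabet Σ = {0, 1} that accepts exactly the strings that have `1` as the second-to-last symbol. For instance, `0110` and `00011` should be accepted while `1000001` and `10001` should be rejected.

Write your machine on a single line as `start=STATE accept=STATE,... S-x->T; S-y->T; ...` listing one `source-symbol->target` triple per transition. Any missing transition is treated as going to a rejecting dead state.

Because acceptance depends on a position counted from the end, the machine has to buffer the most recent 2 symbols. Make each state the string of the last up-to-2 symbols read; on input `x` shift the window left and append `x`. Accept when the buffered window has length 2 and begins with `1`.
A 7-state machine:
        0   1  
>  q0   q1  q2 
   q1   q3  q4 
   q2   q5  q6 
   q3   q3  q4 
   q4   q5  q6 
 * q5   q3  q4 
 * q6   q5  q6 
(> = start, * = accepting)

start=q0; accept=q5,q6; q0-0->q1; q0-1->q2; q1-0->q3; q1-1->q4; q2-0->q5; q2-1->q6; q3-0->q3; q3-1->q4; q4-0->q5; q4-1->q6; q5-0->q3; q5-1->q4; q6-0->q5; q6-1->q6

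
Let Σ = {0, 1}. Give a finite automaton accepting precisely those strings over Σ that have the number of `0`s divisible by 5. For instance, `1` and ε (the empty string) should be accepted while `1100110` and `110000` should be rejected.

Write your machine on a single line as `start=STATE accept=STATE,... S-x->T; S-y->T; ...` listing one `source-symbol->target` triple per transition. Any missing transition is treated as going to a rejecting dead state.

Keep the running count of `0`s modulo 5: each `0` advances along the cycle S0 → S1 → S2 → S3 → S4 → S0 while other symbols loop. Accept at S0.
        0   1  
>* S0   S1  S0 
   S1   S2  S1 
   S2   S3  S2 
   S3   S4  S3 
   S4   S0  S4 
(> = start, * = accepting)

start=S0; accept=S0; S0-0->S1; S0-1->S0; S1-0->S2; S1-1->S1; S2-0->S3; S2-1->S2; S3-0->S4; S3-1->S3; S4-0->S0; S4-1->S4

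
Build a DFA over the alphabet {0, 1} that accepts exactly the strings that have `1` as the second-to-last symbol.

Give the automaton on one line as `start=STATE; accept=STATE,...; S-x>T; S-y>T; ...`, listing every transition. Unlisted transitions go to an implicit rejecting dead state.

Because acceptance depends on a position counted from the end, the machine has to buffer the most recent 2 symbols. Make each state the string of the last up-to-2 symbols read; on input `x` shift the window left and append `x`. Accept when the buffered window has length 2 and begins with `1`.
With 7 states:
        0   1  
>  s0   s1  s2 
   s1   s3  s4 
   s2   s5  s6 
   s3   s3  s4 
   s4   s5  s6 
 * s5   s3  s4 
 * s6   s5  s6 
(> = start, * = accepting)

start=s0; accept=s5,s6; s0-0>s1; s0-1>s2; s1-0>s3; s1-1>s4; s2-0>s5; s2-1>s6; s3-0>s3; s3-1>s4; s4-0>s5; s4-1>s6; s5-0>s3; s5-1>s4; s6-0>s5; s6-1>s6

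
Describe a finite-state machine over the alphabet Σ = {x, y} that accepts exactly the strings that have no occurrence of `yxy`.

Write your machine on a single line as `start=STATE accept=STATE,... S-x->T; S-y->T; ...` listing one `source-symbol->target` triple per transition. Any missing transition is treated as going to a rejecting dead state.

start=A; accept=A,B,C; A-x->A; A-y->B; B-x->C; B-y->B; C-x->A; C-y->D; D-x->D; D-y->D

This is the complement of 'contains `yxy`'. Use the same substring-matching states — A through D holding how much of `yxy` has just been matched — but flip the accepting set: everything except the trap D accepts.
A 4-state machine:
       x  y 
>* A   A  B 
 * B   C  B 
 * C   A  D 
   D   D  D 
(> = start, * = accepting)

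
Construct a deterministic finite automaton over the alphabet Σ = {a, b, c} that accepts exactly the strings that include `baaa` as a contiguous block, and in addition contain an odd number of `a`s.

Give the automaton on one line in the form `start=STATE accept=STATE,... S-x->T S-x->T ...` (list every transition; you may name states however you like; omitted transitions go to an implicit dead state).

start=s0 accept=s8 s0-a->s1 s0-b->s2 s0-c->s0 s1-a->s0 s1-b->s3 s1-c->s1 s2-a->s4 s2-b->s2 s2-c->s0 s3-a->s5 s3-b->s3 s3-c->s1 s4-a->s6 s4-b->s3 s4-c->s1 s5-a->s7 s5-b->s2 s5-c->s0 s6-a->s8 s6-b->s2 s6-c->s0 s7-a->s9 s7-b->s3 s7-c->s1 s8-a->s9 s8-b->s8 s8-c->s8 s9-a->s8 s9-b->s9 s9-c->s9

Run two small machines in parallel and take their product. One (5 states) tracks whether and how much of `baaa` has been seen; the other (2 states) tracks the count of `a`s modulo 2. Each combined state is a pair, one component from each; accept when both components accept.
        a   b   c  
>  s0   s1  s2  s0 
   s1   s0  s3  s1 
   s2   s4  s2  s0 
   s3   s5  s3  s1 
   s4   s6  s3  s1 
   s5   s7  s2  s0 
   s6   s8  s2  s0 
   s7   s9  s3  s1 
 * s8   s9  s8  s8 
   s9   s8  s9  s9 
(> = start, * = accepting)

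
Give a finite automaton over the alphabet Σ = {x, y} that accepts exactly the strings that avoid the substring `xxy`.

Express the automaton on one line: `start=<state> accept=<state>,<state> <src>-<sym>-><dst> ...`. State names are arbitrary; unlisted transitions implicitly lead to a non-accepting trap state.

Track partial matches of the forbidden pattern `xxy`. State q3 is a dead state reached once `xxy` has occurred; every other state accepts. q0 means no part of `xxy` is currently matched.
        x   y  
>* q0   q1  q0 
 * q1   q2  q0 
 * q2   q2  q3 
   q3   q3  q3 
(> = start, * = accepting)

start=q0 accept=q0,q1,q2 q0-x->q1 q0-y->q0 q1-x->q2 q1-y->q0 q2-x->q2 q2-y->q3 q3-x->q3 q3-y->q3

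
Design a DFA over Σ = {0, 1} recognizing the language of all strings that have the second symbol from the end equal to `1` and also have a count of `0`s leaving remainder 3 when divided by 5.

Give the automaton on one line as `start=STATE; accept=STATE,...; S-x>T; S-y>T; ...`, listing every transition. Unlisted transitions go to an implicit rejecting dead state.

Run two small machines in parallel and take their product. One (7 states) tracks the last 2 symbols read; the other (5 states) tracks the count of `0`s modulo 5. Each combined state is a pair, one component from each; accept when both components accept. Equivalent product states are then merged.
With 9 states:
        0   1  
>  S0   S1  S0 
   S1   S2  S1 
   S2   S3  S4 
   S3   S5  S6 
   S4   S7  S4 
   S5   S0  S5 
   S6   S5  S8 
 * S7   S5  S6 
 * S8   S5  S8 
(> = start, * = accepting)

start=S0; accept=S7,S8; S0-0>S1; S0-1>S0; S1-0>S2; S1-1>S1; S2-0>S3; S2-1>S4; S3-0>S5; S3-1>S6; S4-0>S7; S4-1>S4; S5-0>S0; S5-1>S5; S6-0>S5; S6-1>S8; S7-0>S5; S7-1>S6; S8-0>S5; S8-1>S8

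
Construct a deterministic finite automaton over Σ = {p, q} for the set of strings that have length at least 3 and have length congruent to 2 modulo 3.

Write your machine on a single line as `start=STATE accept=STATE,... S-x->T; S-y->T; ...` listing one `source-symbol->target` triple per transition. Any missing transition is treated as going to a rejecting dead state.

Build one automaton per condition and run them in lockstep. The first has 5 states tracking the input length, saturating at 4; the second has 3 states tracking the input length modulo 3. A product state is a pair (one from each), accepting exactly when both do. After merging equivalent states the machine shrinks.
6 states suffice.
        p   q  
>  s0   s1  s1 
   s1   s2  s2 
   s2   s3  s3 
   s3   s4  s4 
   s4   s5  s5 
 * s5   s3  s3 
(> = start, * = accepting)

start=s0; accept=s5; s0-p->s1; s0-q->s1; s1-p->s2; s1-q->s2; s2-p->s3; s2-q->s3; s3-p->s4; s3-q->s4; s4-p->s5; s4-q->s5; s5-p->s3; s5-q->s3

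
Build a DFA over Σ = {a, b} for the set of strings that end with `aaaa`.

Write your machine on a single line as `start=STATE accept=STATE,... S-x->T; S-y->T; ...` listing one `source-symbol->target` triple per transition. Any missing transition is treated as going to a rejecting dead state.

start=S0; accept=S4; S0-a->S1; S0-b->S0; S1-a->S2; S1-b->S0; S2-a->S3; S2-b->S0; S3-a->S4; S3-b->S0; S4-a->S4; S4-b->S0

Remember how much of `aaaa` the current input suffix matches. State S0 means no match yet; S1 means the last symbol is `a`; S2 means the last 2 symbols are `aa`; S3 means the last 3 symbols are `aaa`; S4 means the last 4 symbols are `aaaa`. Only S4 accepts. On a mismatch, fall back to the longest proper suffix that is still a prefix of `aaaa`.
A 5-state machine:
        a   b  
>  S0   S1  S0 
   S1   S2  S0 
   S2   S3  S0 
   S3   S4  S0 
 * S4   S4  S0 
(> = start, * = accepting)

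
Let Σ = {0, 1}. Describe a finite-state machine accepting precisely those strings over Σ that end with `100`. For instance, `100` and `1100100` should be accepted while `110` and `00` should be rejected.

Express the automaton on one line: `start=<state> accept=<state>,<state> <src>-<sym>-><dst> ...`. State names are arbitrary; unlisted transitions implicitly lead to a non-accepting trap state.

start=q0 accept=q3 q0-0->q0 q0-1->q1 q1-0->q2 q1-1->q1 q2-0->q3 q2-1->q1 q3-0->q0 q3-1->q1

Let each state record the length of the longest suffix of the input read so far that is also a prefix of `100`. q1 means the last symbol is `1`; q2 means the last 2 symbols are `10`; q3 means the last 3 symbols are `100`. Accept only at q3, where the string currently ends in `100`.
With 4 states:
        0   1  
>  q0   q0  q1 
   q1   q2  q1 
   q2   q3  q1 
 * q3   q0  q1 
(> = start, * = accepting)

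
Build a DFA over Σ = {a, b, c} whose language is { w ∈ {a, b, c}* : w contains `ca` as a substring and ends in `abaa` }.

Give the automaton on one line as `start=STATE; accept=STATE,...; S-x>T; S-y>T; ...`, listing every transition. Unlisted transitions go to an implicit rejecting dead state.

start=S0; accept=S6; S0-a>S0; S0-b>S0; S0-c>S1; S1-a>S2; S1-b>S0; S1-c>S1; S2-a>S2; S2-b>S3; S2-c>S4; S3-a>S5; S3-b>S4; S3-c>S4; S4-a>S2; S4-b>S4; S4-c>S4; S5-a>S6; S5-b>S3; S5-c>S4; S6-a>S2; S6-b>S3; S6-c>S4

Build one automaton per condition and run them in lockstep. The first has 3 states tracking whether and how much of `ca` has been seen; the second has 5 states tracking how much of the suffix `abaa` has currently been matched. A product state is a pair (one from each), accepting exactly when both do. After merging equivalent states the machine shrinks.
With 7 states:
        a   b   c  
>  S0   S0  S0  S1 
   S1   S2  S0  S1 
   S2   S2  S3  S4 
   S3   S5  S4  S4 
   S4   S2  S4  S4 
   S5   S6  S3  S4 
 * S6   S2  S3  S4 
(> = start, * = accepting)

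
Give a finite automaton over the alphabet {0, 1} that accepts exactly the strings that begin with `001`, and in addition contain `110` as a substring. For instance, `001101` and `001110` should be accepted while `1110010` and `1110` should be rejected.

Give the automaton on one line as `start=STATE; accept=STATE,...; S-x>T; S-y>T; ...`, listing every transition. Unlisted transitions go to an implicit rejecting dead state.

start=q0; accept=q10; q0-0>q1; q0-1>q2; q1-0>q3; q1-1>q2; q2-0>q4; q2-1>q5; q3-0>q4; q3-1>q6; q4-0>q4; q4-1>q2; q5-0>q7; q5-1>q5; q6-0>q8; q6-1>q9; q7-0>q7; q7-1>q7; q8-0>q8; q8-1>q6; q9-0>q10; q9-1>q9; q10-0>q10; q10-1>q10

Handle the two conditions separately and then intersect. The first has 5 states tracking whether the input so far still matches the prefix `001`; the second has 4 states tracking whether and how much of `110` has been seen. A product state is a pair (one from each), accepting exactly when both do.
          0    1  
>  q0     q1   q2 
   q1     q3   q2 
   q2     q4   q5 
   q3     q4   q6 
   q4     q4   q2 
   q5     q7   q5 
   q6     q8   q9 
   q7     q7   q7 
   q8     q8   q6 
   q9    q10   q9 
 * q10   q10  q10 
(> = start, * = accepting)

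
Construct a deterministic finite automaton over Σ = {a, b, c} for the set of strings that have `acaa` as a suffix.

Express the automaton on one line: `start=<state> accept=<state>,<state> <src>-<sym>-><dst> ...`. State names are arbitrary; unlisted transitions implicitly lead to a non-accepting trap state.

Let each state record the length of the longest suffix of the input read so far that is also a prefix of `acaa`. q1 means the last symbol is `a`; q2 means the last 2 symbols are `ac`; q3 means the last 3 symbols are `aca`; q4 means the last 4 symbols are `acaa`. Accept only at q4, where the string currently ends in `acaa`.
5 states suffice.
        a   b   c  
>  q0   q1  q0  q0 
   q1   q1  q0  q2 
   q2   q3  q0  q0 
   q3   q4  q0  q2 
 * q4   q1  q0  q2 
(> = start, * = accepting)

start=q0 accept=q4 q0-a->q1 q0-b->q0 q0-c->q0 q1-a->q1 q1-b->q0 q1-c->q2 q2-a->q3 q2-b->q0 q2-c->q0 q3-a->q4 q3-b->q0 q3-c->q2 q4-a->q1 q4-b->q0 q4-c->q2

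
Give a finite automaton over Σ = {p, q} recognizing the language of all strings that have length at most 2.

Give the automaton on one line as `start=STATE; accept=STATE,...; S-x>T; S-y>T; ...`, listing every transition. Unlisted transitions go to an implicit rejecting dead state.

We only need to distinguish lengths 0, 1, …, 2, and '>2'. Chain S0 → S1 → S2 → S3 on every symbol, with S3 looping. Accepting states: {S0, S1, S2}.
        p   q  
>* S0   S1  S1 
 * S1   S2  S2 
 * S2   S3  S3 
   S3   S3  S3 
(> = start, * = accepting)

start=S0; accept=S0,S1,S2; S0-p>S1; S0-q>S1; S1-p>S2; S1-q>S2; S2-p>S3; S2-q>S3; S3-p>S3; S3-q>S3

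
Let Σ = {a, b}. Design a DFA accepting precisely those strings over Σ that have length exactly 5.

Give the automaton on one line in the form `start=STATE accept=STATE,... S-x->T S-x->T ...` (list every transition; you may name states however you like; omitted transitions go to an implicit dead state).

We only need to distinguish lengths 0, 1, …, 5, and '>5'. Chain s0 → s1 → s2 → s3 → s4 → s5 → s6 on every symbol, with s6 looping. Accepting states: {s5}.
        a   b  
>  s0   s1  s1 
   s1   s2  s2 
   s2   s3  s3 
   s3   s4  s4 
   s4   s5  s5 
 * s5   s6  s6 
   s6   s6  s6 
(> = start, * = accepting)

start=s0 accept=s5 s0-a->s1 s0-b->s1 s1-a->s2 s1-b->s2 s2-a->s3 s2-b->s3 s3-a->s4 s3-b->s4 s4-a->s5 s4-b->s5 s5-a->s6 s5-b->s6 s6-a->s6 s6-b->s6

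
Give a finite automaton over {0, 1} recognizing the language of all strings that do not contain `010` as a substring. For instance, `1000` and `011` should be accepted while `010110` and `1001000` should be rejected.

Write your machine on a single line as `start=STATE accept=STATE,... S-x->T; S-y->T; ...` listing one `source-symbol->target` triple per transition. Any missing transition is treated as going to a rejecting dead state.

start=q0; accept=q0,q1,q2; q0-0->q1; q0-1->q0; q1-0->q1; q1-1->q2; q2-0->q3; q2-1->q0; q3-0->q3; q3-1->q3

This is the complement of 'contains `010`'. Use the same substring-matching states — q0 through q3 holding how much of `010` has just been matched — but flip the accepting set: everything except the trap q3 accepts.
A 4-state machine:
        0   1  
>* q0   q1  q0 
 * q1   q1  q2 
 * q2   q3  q0 
   q3   q3  q3 
(> = start, * = accepting)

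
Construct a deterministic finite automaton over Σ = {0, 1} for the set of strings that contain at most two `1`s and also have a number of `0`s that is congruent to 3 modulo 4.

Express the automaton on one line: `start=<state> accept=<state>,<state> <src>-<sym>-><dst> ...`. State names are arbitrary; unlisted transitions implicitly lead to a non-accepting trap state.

start=q0 accept=q6,q10,q12 q0-0->q1 q0-1->q2 q1-0->q3 q1-1->q4 q2-0->q4 q2-1->q5 q3-0->q6 q3-1->q7 q4-0->q7 q4-1->q8 q5-0->q8 q5-1->q9 q6-0->q0 q6-1->q10 q7-0->q10 q7-1->q11 q8-0->q11 q8-1->q9 q9-0->q9 q9-1->q9 q10-0->q2 q10-1->q12 q11-0->q12 q11-1->q9 q12-0->q5 q12-1->q9

Handle the two conditions separately and then intersect. The first has 4 states tracking the count of `1`s, saturating at 3; the second has 4 states tracking the count of `0`s modulo 4. A product state is a pair (one from each), accepting exactly when both do. Equivalent product states are then merged.
A 13-state machine:
          0    1  
>  q0     q1   q2 
   q1     q3   q4 
   q2     q4   q5 
   q3     q6   q7 
   q4     q7   q8 
   q5     q8   q9 
 * q6     q0  q10 
   q7    q10  q11 
   q8    q11   q9 
   q9     q9   q9 
 * q10    q2  q12 
   q11   q12   q9 
 * q12    q5   q9 
(> = start, * = accepting)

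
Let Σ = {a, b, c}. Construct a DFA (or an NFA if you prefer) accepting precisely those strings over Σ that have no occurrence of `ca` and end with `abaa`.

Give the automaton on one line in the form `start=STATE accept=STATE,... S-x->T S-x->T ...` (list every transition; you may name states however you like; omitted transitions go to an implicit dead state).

start=S0 accept=S6 S0-a->S1 S0-b->S0 S0-c->S2 S1-a->S1 S1-b->S3 S1-c->S2 S2-a->S4 S2-b->S0 S2-c->S2 S3-a->S5 S3-b->S0 S3-c->S2 S4-a->S4 S4-b->S4 S4-c->S4 S5-a->S6 S5-b->S3 S5-c->S2 S6-a->S1 S6-b->S3 S6-c->S2

Handle the two conditions separately and then intersect. The first has 3 states tracking partial matches of the forbidden pattern `ca`; the second has 5 states tracking how much of the suffix `abaa` has currently been matched. A product state is a pair (one from each), accepting exactly when both do. After merging equivalent states the machine shrinks.
        a   b   c  
>  S0   S1  S0  S2 
   S1   S1  S3  S2 
   S2   S4  S0  S2 
   S3   S5  S0  S2 
   S4   S4  S4  S4 
   S5   S6  S3  S2 
 * S6   S1  S3  S2 
(> = start, * = accepting)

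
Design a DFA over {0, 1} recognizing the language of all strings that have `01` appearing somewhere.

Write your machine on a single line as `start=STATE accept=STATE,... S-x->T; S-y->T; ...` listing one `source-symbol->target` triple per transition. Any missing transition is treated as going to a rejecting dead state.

States q0..q1 record the length of the longest prefix of `01` that matches the current input suffix. Reaching q2 means `01` has been seen, and we stay there forever. Accept from q2.
        0   1  
>  q0   q1  q0 
   q1   q1  q2 
 * q2   q2  q2 
(> = start, * = accepting)

start=q0; accept=q2; q0-0->q1; q0-1->q0; q1-0->q1; q1-1->q2; q2-0->q2; q2-1->q2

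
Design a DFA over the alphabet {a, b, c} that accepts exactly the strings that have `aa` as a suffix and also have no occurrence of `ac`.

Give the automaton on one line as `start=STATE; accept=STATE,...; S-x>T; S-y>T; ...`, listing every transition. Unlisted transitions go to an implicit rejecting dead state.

Build one automaton per condition and run them in lockstep. One (3 states) tracks how much of the suffix `aa` has currently been matched; the other (3 states) tracks partial matches of the forbidden pattern `ac`. Each combined state is a pair, one component from each; accept when both components accept. Equivalent product states are then merged.
        a   b   c  
>  s0   s1  s0  s0 
   s1   s2  s0  s3 
 * s2   s2  s0  s3 
   s3   s3  s3  s3 
(> = start, * = accepting)

start=s0; accept=s2; s0-a>s1; s0-b>s0; s0-c>s0; s1-a>s2; s1-b>s0; s1-c>s3; s2-a>s2; s2-b>s0; s2-c>s3; s3-a>s3; s3-b>s3; s3-c>s3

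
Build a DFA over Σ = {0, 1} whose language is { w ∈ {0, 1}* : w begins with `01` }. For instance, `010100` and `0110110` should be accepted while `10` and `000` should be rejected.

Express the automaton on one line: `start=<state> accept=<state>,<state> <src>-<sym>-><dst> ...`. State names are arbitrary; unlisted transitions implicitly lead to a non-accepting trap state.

Check the first 2 symbols one by one: q0 through q1 record how many have matched `01` so far; any wrong symbol goes to the dead state q3. After all 2 match we enter the accepting sink q2.
4 states suffice.
        0   1  
>  q0   q1  q3 
   q1   q3  q2 
 * q2   q2  q2 
   q3   q3  q3 
(> = start, * = accepting)

start=q0 accept=q2 q0-0->q1 q0-1->q3 q1-0->q3 q1-1->q2 q2-0->q2 q2-1->q2 q3-0->q3 q3-1->q3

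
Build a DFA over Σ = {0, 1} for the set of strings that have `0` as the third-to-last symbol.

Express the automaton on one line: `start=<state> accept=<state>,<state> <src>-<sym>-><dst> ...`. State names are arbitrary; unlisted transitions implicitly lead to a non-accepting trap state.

start=s0 accept=s7,s8,s9,s10 s0-0->s1 s0-1->s2 s1-0->s3 s1-1->s4 s2-0->s5 s2-1->s6 s3-0->s7 s3-1->s8 s4-0->s9 s4-1->s10 s5-0->s11 s5-1->s12 s6-0->s13 s6-1->s14 s7-0->s7 s7-1->s8 s8-0->s9 s8-1->s10 s9-0->s11 s9-1->s12 s10-0->s13 s10-1->s14 s11-0->s7 s11-1->s8 s12-0->s9 s12-1->s10 s13-0->s11 s13-1->s12 s14-0->s13 s14-1->s14

A DFA must remember the last 3 symbols (since which symbol is third-to-last isn't known until the input ends). Use one state per possible window of the last ≤3 symbols; accept from those whose window starts with `0`.
With 15 states:
          0    1  
>  s0     s1   s2 
   s1     s3   s4 
   s2     s5   s6 
   s3     s7   s8 
   s4     s9  s10 
   s5    s11  s12 
   s6    s13  s14 
 * s7     s7   s8 
 * s8     s9  s10 
 * s9    s11  s12 
 * s10   s13  s14 
   s11    s7   s8 
   s12    s9  s10 
   s13   s11  s12 
   s14   s13  s14 
(> = start, * = accepting)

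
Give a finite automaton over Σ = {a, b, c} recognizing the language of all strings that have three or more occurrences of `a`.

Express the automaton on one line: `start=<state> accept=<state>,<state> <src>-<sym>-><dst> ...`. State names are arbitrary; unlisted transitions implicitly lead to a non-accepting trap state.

Count `a`s, saturating at 4: states s0 through s3 mean 0 through 3 `a`s seen; s4 means more than 3. Each `a` increments (capped at s4); other symbols loop. Accept from {s3, s4}.
A 5-state machine:
        a   b   c  
>  s0   s1  s0  s0 
   s1   s2  s1  s1 
   s2   s3  s2  s2 
 * s3   s4  s3  s3 
 * s4   s4  s4  s4 
(> = start, * = accepting)

start=s0 accept=s3,s4 s0-a->s1 s0-b->s0 s0-c->s0 s1-a->s2 s1-b->s1 s1-c->s1 s2-a->s3 s2-b->s2 s2-c->s2 s3-a->s4 s3-b->s3 s3-c->s3 s4-a->s4 s4-b->s4 s4-c->s4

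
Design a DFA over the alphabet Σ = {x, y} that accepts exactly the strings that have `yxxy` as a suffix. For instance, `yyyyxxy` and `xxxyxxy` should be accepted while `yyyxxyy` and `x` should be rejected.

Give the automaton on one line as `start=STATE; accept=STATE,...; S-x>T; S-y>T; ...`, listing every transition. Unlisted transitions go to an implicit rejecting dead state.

start=s0; accept=s4; s0-x>s0; s0-y>s1; s1-x>s2; s1-y>s1; s2-x>s3; s2-y>s1; s3-x>s0; s3-y>s4; s4-x>s2; s4-y>s1

Remember how much of `yxxy` the current input suffix matches. State s0 means no match yet; s1 means the last symbol is `y`; s2 means the last 2 symbols are `yx`; s3 means the last 3 symbols are `yxx`; s4 means the last 4 symbols are `yxxy`. Only s4 accepts. On a mismatch, fall back to the longest proper suffix that is still a prefix of `yxxy`.
5 states suffice.
        x   y  
>  s0   s0  s1 
   s1   s2  s1 
   s2   s3  s1 
   s3   s0  s4 
 * s4   s2  s1 
(> = start, * = accepting)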